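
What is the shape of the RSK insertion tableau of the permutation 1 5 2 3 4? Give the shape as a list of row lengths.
RSK row insertion gives P = [[1, 2, 3, 4], [5]], which has shape [4, 1].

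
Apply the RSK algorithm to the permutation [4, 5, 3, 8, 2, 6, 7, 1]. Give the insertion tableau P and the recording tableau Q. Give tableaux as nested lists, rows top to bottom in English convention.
Insert each entry of the permutation into P by Schensted row insertion, recording in Q the position of each new cell.

Insert 4: appended to row 1. P = [[4]], Q = [[1]].
Insert 5: appended to row 1. P = [[4, 5]], Q = [[1, 2]].
Insert 3: 3 bumps 4 from row 1; 4 starts row 2. P = [[3, 5], [4]], Q = [[1, 2], [3]].
Insert 8: appended to row 1. P = [[3, 5, 8], [4]], Q = [[1, 2, 4], [3]].
Insert 2: 2 bumps 3 from row 1; 3 bumps 4 from row 2; 4 starts row 3. P = [[2, 5, 8], [3], [4]], Q = [[1, 2, 4], [3], [5]].
Insert 6: 6 bumps 8 from row 1; 8 appends to row 2. P = [[2, 5, 6], [3, 8], [4]], Q = [[1, 2, 4], [3, 6], [5]].
Insert 7: appended to row 1. P = [[2, 5, 6, 7], [3, 8], [4]], Q = [[1, 2, 4, 7], [3, 6], [5]].
Insert 1: 1 bumps 2 from row 1; 2 bumps 3 from row 2; 3 bumps 4 from row 3; 4 starts row 4. P = [[1, 5, 6, 7], [2, 8], [3], [4]], Q = [[1, 2, 4, 7], [3, 6], [5], [8]].

So P = [[1, 5, 6, 7], [2, 8], [3], [4]], Q = [[1, 2, 4, 7], [3, 6], [5], [8]].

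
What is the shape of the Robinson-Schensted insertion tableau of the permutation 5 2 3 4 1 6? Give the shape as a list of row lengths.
Row-insert each entry into an empty tableau.

After inserting 5: P = [[5]].
After inserting 2: P = [[2], [5]].
After inserting 3: P = [[2, 3], [5]].
After inserting 4: P = [[2, 3, 4], [5]].
After inserting 1: P = [[1, 3, 4], [2], [5]].
After inserting 6: P = [[1, 3, 4, 6], [2], [5]].

The final insertion tableau P = [[1, 3, 4, 6], [2], [5]] has shape [4, 1, 1].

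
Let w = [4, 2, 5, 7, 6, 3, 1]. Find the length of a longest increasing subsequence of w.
3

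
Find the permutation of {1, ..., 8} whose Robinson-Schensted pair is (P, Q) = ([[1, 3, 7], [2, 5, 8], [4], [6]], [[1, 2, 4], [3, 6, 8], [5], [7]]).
4 6 5 8 2 3 1 7

Reverse the RSK construction: for i from n down to 1, find the cell of Q containing i, remove the entry at that cell from P, and reverse-bump it up through P; the value ejected from row 1 is w(i).

Step i=8: Q has 8 at row 2, column 3; remove 8 from row 2 of P and reverse-bump: 8 enters row 1 and ejects 7. So w(8) = 7. P is now [[1, 3, 8], [2, 5], [4], [6]].
Step i=7: Q has 7 at row 4, column 1; remove 6 from row 4 of P and reverse-bump: 6 enters row 3 and ejects 4; 4 enters row 2 and ejects 2; 2 enters row 1 and ejects 1. So w(7) = 1. P is now [[2, 3, 8], [4, 5], [6]].
Step i=6: Q has 6 at row 2, column 2; remove 5 from row 2 of P and reverse-bump: 5 enters row 1 and ejects 3. So w(6) = 3. P is now [[2, 5, 8], [4], [6]].
Step i=5: Q has 5 at row 3, column 1; remove 6 from row 3 of P and reverse-bump: 6 enters row 2 and ejects 4; 4 enters row 1 and ejects 2. So w(5) = 2. P is now [[4, 5, 8], [6]].
Step i=4: Q has 4 at row 1, column 3; remove that cell from P, ejecting 8. So w(4) = 8. P is now [[4, 5], [6]].
Step i=3: Q has 3 at row 2, column 1; remove 6 from row 2 of P and reverse-bump: 6 enters row 1 and ejects 5. So w(3) = 5. P is now [[4, 6]].
Step i=2: Q has 2 at row 1, column 2; remove that cell from P, ejecting 6. So w(2) = 6. P is now [[4]].
Step i=1: Q has 1 at row 1, column 1; remove that cell from P, ejecting 4. So w(1) = 4. P is now [].

So w = 4 6 5 8 2 3 1 7.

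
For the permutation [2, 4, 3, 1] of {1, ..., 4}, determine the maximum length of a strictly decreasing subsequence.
3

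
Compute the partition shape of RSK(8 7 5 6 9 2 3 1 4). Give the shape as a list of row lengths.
[3, 3, 1, 1, 1]

RSK row insertion gives P = [[1, 3, 4], [2, 6, 9], [5], [7], [8]], which has shape [3, 3, 1, 1, 1].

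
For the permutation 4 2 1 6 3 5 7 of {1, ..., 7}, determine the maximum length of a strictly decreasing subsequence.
3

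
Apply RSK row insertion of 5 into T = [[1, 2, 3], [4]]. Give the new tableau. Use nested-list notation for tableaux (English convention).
[[1, 2, 3, 5], [4]]

5 is larger than every entry of row 1, so it is appended to row 1. The new tableau is [[1, 2, 3, 5], [4]].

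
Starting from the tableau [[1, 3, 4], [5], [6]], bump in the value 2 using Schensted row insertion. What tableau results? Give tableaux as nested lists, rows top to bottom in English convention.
[[1, 2, 4], [3], [5], [6]]

In row 1, 2 replaces 3 (the leftmost entry greater than 2); 3 is bumped to row 2. In row 2, 3 replaces 5 (the leftmost entry greater than 3); 5 is bumped to row 3. In row 3, 5 replaces 6 (the leftmost entry greater than 5); 6 is bumped to row 4. 6 starts a new row 4. The new tableau is [[1, 2, 4], [3], [5], [6]].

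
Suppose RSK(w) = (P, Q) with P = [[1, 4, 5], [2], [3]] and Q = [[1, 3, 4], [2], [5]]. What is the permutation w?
Reverse the RSK construction: for i from n down to 1, find the cell of Q containing i, remove the entry at that cell from P, and reverse-bump it up through P; the value ejected from row 1 is w(i).

Step i=5: Q has 5 at row 3, column 1; remove 3 from row 3 of P and reverse-bump: 3 enters row 2 and ejects 2; 2 enters row 1 and ejects 1. So w(5) = 1. P is now [[2, 4, 5], [3]].
Step i=4: Q has 4 at row 1, column 3; remove that cell from P, ejecting 5. So w(4) = 5. P is now [[2, 4], [3]].
Step i=3: Q has 3 at row 1, column 2; remove that cell from P, ejecting 4. So w(3) = 4. P is now [[2], [3]].
Step i=2: Q has 2 at row 2, column 1; remove 3 from row 2 of P and reverse-bump: 3 enters row 1 and ejects 2. So w(2) = 2. P is now [[3]].
Step i=1: Q has 1 at row 1, column 1; remove that cell from P, ejecting 3. So w(1) = 3. P is now [].

So w = 3 2 4 5 1.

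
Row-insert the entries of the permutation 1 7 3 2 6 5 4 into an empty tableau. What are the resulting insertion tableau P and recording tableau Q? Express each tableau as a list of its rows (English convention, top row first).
Insert each entry of the permutation into P by Schensted row insertion, recording in Q the position of each new cell.

After inserting 1: P = [[1]].
After inserting 7: P = [[1, 7]].
After inserting 3: P = [[1, 3], [7]].
After inserting 2: P = [[1, 2], [3], [7]].
After inserting 6: P = [[1, 2, 6], [3], [7]].
After inserting 5: P = [[1, 2, 5], [3, 6], [7]].
After inserting 4: P = [[1, 2, 4], [3, 5], [6], [7]].

So P = [[1, 2, 4], [3, 5], [6], [7]], Q = [[1, 2, 5], [3, 6], [4], [7]].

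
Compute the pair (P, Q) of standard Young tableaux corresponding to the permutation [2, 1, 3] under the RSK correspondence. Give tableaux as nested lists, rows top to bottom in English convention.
Insert each entry of the permutation into P by Schensted row insertion, recording in Q the position of each new cell.

Insert 2: appended to row 1. P = [[2]], Q = [[1]].
Insert 1: 1 bumps 2 from row 1; 2 starts row 2. P = [[1], [2]], Q = [[1], [2]].
Insert 3: appended to row 1. P = [[1, 3], [2]], Q = [[1, 3], [2]].

So P = [[1, 3], [2]], Q = [[1, 3], [2]].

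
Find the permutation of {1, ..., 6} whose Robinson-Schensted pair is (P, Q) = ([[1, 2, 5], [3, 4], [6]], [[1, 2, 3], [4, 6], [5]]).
Reverse RSK: for i = n, n-1, ..., 1, locate i in Q, remove the corresponding corner cell from P, and reverse-bump its entry up through P; the value ejected from row 1 is w(i).

So w = 3 4 6 5 1 2.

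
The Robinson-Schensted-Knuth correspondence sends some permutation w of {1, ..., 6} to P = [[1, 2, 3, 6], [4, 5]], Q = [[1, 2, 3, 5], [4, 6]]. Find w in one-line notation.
Reverse the RSK construction: for i from n down to 1, find the cell of Q containing i, remove the entry at that cell from P, and reverse-bump it up through P; the value ejected from row 1 is w(i).

Step i=6: Q has 6 at row 2, column 2; remove 5 from row 2 of P and reverse-bump: 5 enters row 1 and ejects 3. So w(6) = 3. P is now [[1, 2, 5, 6], [4]].
Step i=5: Q has 5 at row 1, column 4; remove that cell from P, ejecting 6. So w(5) = 6. P is now [[1, 2, 5], [4]].
Step i=4: Q has 4 at row 2, column 1; remove 4 from row 2 of P and reverse-bump: 4 enters row 1 and ejects 2. So w(4) = 2. P is now [[1, 4, 5]].
Step i=3: Q has 3 at row 1, column 3; remove that cell from P, ejecting 5. So w(3) = 5. P is now [[1, 4]].
Step i=2: Q has 2 at row 1, column 2; remove that cell from P, ejecting 4. So w(2) = 4. P is now [[1]].
Step i=1: Q has 1 at row 1, column 1; remove that cell from P, ejecting 1. So w(1) = 1. P is now [].

So w = 1 4 5 2 6 3.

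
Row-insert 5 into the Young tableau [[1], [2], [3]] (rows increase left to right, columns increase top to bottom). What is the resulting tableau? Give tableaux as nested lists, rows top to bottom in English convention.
[[1, 5], [2], [3]]

5 is larger than every entry of row 1, so it is appended to row 1. The new tableau is [[1, 5], [2], [3]].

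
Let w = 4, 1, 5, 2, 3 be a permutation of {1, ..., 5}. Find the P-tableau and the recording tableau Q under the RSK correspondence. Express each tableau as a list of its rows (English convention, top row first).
Insert each entry of the permutation into P by Schensted row insertion, recording in Q the position of each new cell.

Insert 4: appended to row 1. P = [[4]].
Insert 1: 1 bumps 4 from row 1; 4 starts row 2. P = [[1], [4]].
Insert 5: appended to row 1. P = [[1, 5], [4]].
Insert 2: 2 bumps 5 from row 1; 5 appends to row 2. P = [[1, 2], [4, 5]].
Insert 3: appended to row 1. P = [[1, 2, 3], [4, 5]].

So P = [[1, 2, 3], [4, 5]], Q = [[1, 3, 5], [2, 4]].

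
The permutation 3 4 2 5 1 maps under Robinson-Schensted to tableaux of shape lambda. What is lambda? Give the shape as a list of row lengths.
Row-insert each entry into an empty tableau.

After inserting 3: P = [[3]].
After inserting 4: P = [[3, 4]].
After inserting 2: P = [[2, 4], [3]].
After inserting 5: P = [[2, 4, 5], [3]].
After inserting 1: P = [[1, 4, 5], [2], [3]].

The final insertion tableau P = [[1, 4, 5], [2], [3]] has shape [3, 1, 1].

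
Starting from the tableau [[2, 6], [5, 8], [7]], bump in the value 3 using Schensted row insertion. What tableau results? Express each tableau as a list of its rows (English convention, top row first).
[[2, 3], [5, 6], [7, 8]]

In row 1, 3 replaces 6 (the leftmost entry greater than 3); 6 is bumped to row 2. In row 2, 6 replaces 8 (the leftmost entry greater than 6); 8 is bumped to row 3. 8 is appended to row 3. The new tableau is [[2, 3], [5, 6], [7, 8]].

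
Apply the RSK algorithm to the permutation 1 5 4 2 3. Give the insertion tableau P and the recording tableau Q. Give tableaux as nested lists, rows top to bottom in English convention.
P = [[1, 2, 3], [4], [5]], Q = [[1, 2, 5], [3], [4]]

Insert each entry of the permutation into P by Schensted row insertion, recording in Q the position of each new cell.

Insert 1: appended to row 1. P = [[1]], Q = [[1]].
Insert 5: appended to row 1. P = [[1, 5]], Q = [[1, 2]].
Insert 4: 4 bumps 5 from row 1; 5 starts row 2. P = [[1, 4], [5]], Q = [[1, 2], [3]].
Insert 2: 2 bumps 4 from row 1; 4 bumps 5 from row 2; 5 starts row 3. P = [[1, 2], [4], [5]], Q = [[1, 2], [3], [4]].
Insert 3: appended to row 1. P = [[1, 2, 3], [4], [5]], Q = [[1, 2, 5], [3], [4]].

So P = [[1, 2, 3], [4], [5]], Q = [[1, 2, 5], [3], [4]].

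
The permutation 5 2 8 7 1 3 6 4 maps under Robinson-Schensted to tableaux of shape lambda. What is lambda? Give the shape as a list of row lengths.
RSK row insertion gives P = [[1, 3, 4], [2, 6], [5, 7], [8]], which has shape [3, 2, 2, 1].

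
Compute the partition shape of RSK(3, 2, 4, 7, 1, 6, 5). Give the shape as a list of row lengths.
Row-insert each entry into an empty tableau.

After inserting 3: P = [[3]].
After inserting 2: P = [[2], [3]].
After inserting 4: P = [[2, 4], [3]].
After inserting 7: P = [[2, 4, 7], [3]].
After inserting 1: P = [[1, 4, 7], [2], [3]].
After inserting 6: P = [[1, 4, 6], [2, 7], [3]].
After inserting 5: P = [[1, 4, 5], [2, 6], [3, 7]].

The final insertion tableau P = [[1, 4, 5], [2, 6], [3, 7]] has shape [3, 2, 2].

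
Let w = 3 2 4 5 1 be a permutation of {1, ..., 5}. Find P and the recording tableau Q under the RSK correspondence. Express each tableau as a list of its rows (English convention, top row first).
P = [[1, 4, 5], [2], [3]], Q = [[1, 3, 4], [2], [5]]

Insert each entry of the permutation into P by Schensted row insertion, recording in Q the position of each new cell.

Insert 3: appended to row 1. P = [[3]].
Insert 2: 2 bumps 3 from row 1; 3 starts row 2. P = [[2], [3]].
Insert 4: appended to row 1. P = [[2, 4], [3]].
Insert 5: appended to row 1. P = [[2, 4, 5], [3]].
Insert 1: 1 bumps 2 from row 1; 2 bumps 3 from row 2; 3 starts row 3. P = [[1, 4, 5], [2], [3]].

So P = [[1, 4, 5], [2], [3]], Q = [[1, 3, 4], [2], [5]].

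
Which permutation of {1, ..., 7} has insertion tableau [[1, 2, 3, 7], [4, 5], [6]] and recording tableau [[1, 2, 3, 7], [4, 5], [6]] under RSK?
1 4 6 2 5 3 7

Reverse RSK: for i = n, n-1, ..., 1, locate i in Q, remove the corresponding corner cell from P, and reverse-bump its entry up through P; the value ejected from row 1 is w(i).

So w = 1 4 6 2 5 3 7.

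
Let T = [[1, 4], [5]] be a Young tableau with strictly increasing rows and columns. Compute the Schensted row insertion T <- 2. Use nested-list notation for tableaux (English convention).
[[1, 2], [4], [5]]

In row 1, 2 replaces 4 (the leftmost entry greater than 2); 4 is bumped to row 2. In row 2, 4 replaces 5 (the leftmost entry greater than 4); 5 is bumped to row 3. 5 starts a new row 3. The new tableau is [[1, 2], [4], [5]].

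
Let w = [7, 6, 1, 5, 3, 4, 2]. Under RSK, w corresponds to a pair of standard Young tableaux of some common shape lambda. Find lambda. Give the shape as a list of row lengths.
[3, 1, 1, 1, 1]

Row-insert each entry into an empty tableau.

After inserting 7: P = [[7]].
After inserting 6: P = [[6], [7]].
After inserting 1: P = [[1], [6], [7]].
After inserting 5: P = [[1, 5], [6], [7]].
After inserting 3: P = [[1, 3], [5], [6], [7]].
After inserting 4: P = [[1, 3, 4], [5], [6], [7]].
After inserting 2: P = [[1, 2, 4], [3], [5], [6], [7]].

The final insertion tableau P = [[1, 2, 4], [3], [5], [6], [7]] has shape [3, 1, 1, 1, 1].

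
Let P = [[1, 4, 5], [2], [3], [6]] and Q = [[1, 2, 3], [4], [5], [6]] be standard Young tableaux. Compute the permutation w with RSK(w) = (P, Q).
3 4 6 5 2 1

Reverse the RSK construction: for i from n down to 1, find the cell of Q containing i, remove the entry at that cell from P, and reverse-bump it up through P; the value ejected from row 1 is w(i).

Step i=6: Q has 6 at row 4, column 1; remove 6 from row 4 of P and reverse-bump: 6 enters row 3 and ejects 3; 3 enters row 2 and ejects 2; 2 enters row 1 and ejects 1. So w(6) = 1. P is now [[2, 4, 5], [3], [6]].
Step i=5: Q has 5 at row 3, column 1; remove 6 from row 3 of P and reverse-bump: 6 enters row 2 and ejects 3; 3 enters row 1 and ejects 2. So w(5) = 2. P is now [[3, 4, 5], [6]].
Step i=4: Q has 4 at row 2, column 1; remove 6 from row 2 of P and reverse-bump: 6 enters row 1 and ejects 5. So w(4) = 5. P is now [[3, 4, 6]].
Step i=3: Q has 3 at row 1, column 3; remove that cell from P, ejecting 6. So w(3) = 6. P is now [[3, 4]].
Step i=2: Q has 2 at row 1, column 2; remove that cell from P, ejecting 4. So w(2) = 4. P is now [[3]].
Step i=1: Q has 1 at row 1, column 1; remove that cell from P, ejecting 3. So w(1) = 3. P is now [].

So w = 3 4 6 5 2 1.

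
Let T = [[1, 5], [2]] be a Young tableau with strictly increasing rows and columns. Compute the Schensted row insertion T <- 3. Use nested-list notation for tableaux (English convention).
[[1, 3], [2, 5]]

In row 1, 3 replaces 5 (the leftmost entry greater than 3); 5 is bumped to row 2. 5 is appended to row 2. The new tableau is [[1, 3], [2, 5]].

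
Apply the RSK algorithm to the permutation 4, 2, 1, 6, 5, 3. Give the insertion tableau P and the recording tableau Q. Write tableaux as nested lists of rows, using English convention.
Insert each entry of the permutation into P by Schensted row insertion, recording in Q the position of each new cell.

Insert 4: appended to row 1. P = [[4]].
Insert 2: 2 bumps 4 from row 1; 4 starts row 2. P = [[2], [4]].
Insert 1: 1 bumps 2 from row 1; 2 bumps 4 from row 2; 4 starts row 3. P = [[1], [2], [4]].
Insert 6: appended to row 1. P = [[1, 6], [2], [4]].
Insert 5: 5 bumps 6 from row 1; 6 appends to row 2. P = [[1, 5], [2, 6], [4]].
Insert 3: 3 bumps 5 from row 1; 5 bumps 6 from row 2; 6 appends to row 3. P = [[1, 3], [2, 5], [4, 6]].

So P = [[1, 3], [2, 5], [4, 6]], Q = [[1, 4], [2, 5], [3, 6]].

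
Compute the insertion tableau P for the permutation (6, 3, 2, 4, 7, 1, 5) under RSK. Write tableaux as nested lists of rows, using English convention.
Insert 6: appended to row 1. P = [[6]].
Insert 3: 3 bumps 6 from row 1; 6 starts row 2. P = [[3], [6]].
Insert 2: 2 bumps 3 from row 1; 3 bumps 6 from row 2; 6 starts row 3. P = [[2], [3], [6]].
Insert 4: appended to row 1. P = [[2, 4], [3], [6]].
Insert 7: appended to row 1. P = [[2, 4, 7], [3], [6]].
Insert 1: 1 bumps 2 from row 1; 2 bumps 3 from row 2; 3 bumps 6 from row 3; 6 starts row 4. P = [[1, 4, 7], [2], [3], [6]].
Insert 5: 5 bumps 7 from row 1; 7 appends to row 2. P = [[1, 4, 5], [2, 7], [3], [6]].

So P = [[1, 4, 5], [2, 7], [3], [6]].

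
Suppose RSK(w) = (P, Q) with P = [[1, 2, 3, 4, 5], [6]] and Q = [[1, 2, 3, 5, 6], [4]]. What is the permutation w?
Reverse the RSK construction: for i from n down to 1, find the cell of Q containing i, remove the entry at that cell from P, and reverse-bump it up through P; the value ejected from row 1 is w(i).

Step i=6: Q has 6 at row 1, column 5; remove that cell from P, ejecting 5. So w(6) = 5. P is now [[1, 2, 3, 4], [6]].
Step i=5: Q has 5 at row 1, column 4; remove that cell from P, ejecting 4. So w(5) = 4. P is now [[1, 2, 3], [6]].
Step i=4: Q has 4 at row 2, column 1; remove 6 from row 2 of P and reverse-bump: 6 enters row 1 and ejects 3. So w(4) = 3. P is now [[1, 2, 6]].
Step i=3: Q has 3 at row 1, column 3; remove that cell from P, ejecting 6. So w(3) = 6. P is now [[1, 2]].
Step i=2: Q has 2 at row 1, column 2; remove that cell from P, ejecting 2. So w(2) = 2. P is now [[1]].
Step i=1: Q has 1 at row 1, column 1; remove that cell from P, ejecting 1. So w(1) = 1. P is now [].

So w = 1 2 6 3 4 5.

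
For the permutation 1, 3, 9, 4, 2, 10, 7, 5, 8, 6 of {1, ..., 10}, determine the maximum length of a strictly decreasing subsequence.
3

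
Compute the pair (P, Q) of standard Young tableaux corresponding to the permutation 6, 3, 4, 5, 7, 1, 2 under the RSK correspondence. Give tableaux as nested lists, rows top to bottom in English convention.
Insert each entry of the permutation into P by Schensted row insertion, recording in Q the position of each new cell.

Insert 6: appended to row 1. P = [[6]].
Insert 3: 3 bumps 6 from row 1; 6 starts row 2. P = [[3], [6]].
Insert 4: appended to row 1. P = [[3, 4], [6]].
Insert 5: appended to row 1. P = [[3, 4, 5], [6]].
Insert 7: appended to row 1. P = [[3, 4, 5, 7], [6]].
Insert 1: 1 bumps 3 from row 1; 3 bumps 6 from row 2; 6 starts row 3. P = [[1, 4, 5, 7], [3], [6]].
Insert 2: 2 bumps 4 from row 1; 4 appends to row 2. P = [[1, 2, 5, 7], [3, 4], [6]].

So P = [[1, 2, 5, 7], [3, 4], [6]], Q = [[1, 3, 4, 5], [2, 7], [6]].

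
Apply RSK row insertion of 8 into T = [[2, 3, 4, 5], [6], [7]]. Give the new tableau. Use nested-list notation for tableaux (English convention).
8 is larger than every entry of row 1, so it is appended to row 1. The new tableau is [[2, 3, 4, 5, 8], [6], [7]].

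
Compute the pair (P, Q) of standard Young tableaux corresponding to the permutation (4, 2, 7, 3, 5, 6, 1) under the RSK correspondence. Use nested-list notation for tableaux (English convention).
P = [[1, 3, 5, 6], [2, 7], [4]], Q = [[1, 3, 5, 6], [2, 4], [7]]

Insert each entry of the permutation into P by Schensted row insertion, recording in Q the position of each new cell.

Insert 4: appended to row 1. P = [[4]].
Insert 2: 2 bumps 4 from row 1; 4 starts row 2. P = [[2], [4]].
Insert 7: appended to row 1. P = [[2, 7], [4]].
Insert 3: 3 bumps 7 from row 1; 7 appends to row 2. P = [[2, 3], [4, 7]].
Insert 5: appended to row 1. P = [[2, 3, 5], [4, 7]].
Insert 6: appended to row 1. P = [[2, 3, 5, 6], [4, 7]].
Insert 1: 1 bumps 2 from row 1; 2 bumps 4 from row 2; 4 starts row 3. P = [[1, 3, 5, 6], [2, 7], [4]].

So P = [[1, 3, 5, 6], [2, 7], [4]], Q = [[1, 3, 5, 6], [2, 4], [7]].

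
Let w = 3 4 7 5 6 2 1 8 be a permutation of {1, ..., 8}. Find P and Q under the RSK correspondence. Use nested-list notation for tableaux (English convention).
P = [[1, 4, 5, 6, 8], [2], [3], [7]], Q = [[1, 2, 3, 5, 8], [4], [6], [7]]

Insert each entry of the permutation into P by Schensted row insertion, recording in Q the position of each new cell.

Insert 3: appended to row 1. P = [[3]].
Insert 4: appended to row 1. P = [[3, 4]].
Insert 7: appended to row 1. P = [[3, 4, 7]].
Insert 5: 5 bumps 7 from row 1; 7 starts row 2. P = [[3, 4, 5], [7]].
Insert 6: appended to row 1. P = [[3, 4, 5, 6], [7]].
Insert 2: 2 bumps 3 from row 1; 3 bumps 7 from row 2; 7 starts row 3. P = [[2, 4, 5, 6], [3], [7]].
Insert 1: 1 bumps 2 from row 1; 2 bumps 3 from row 2; 3 bumps 7 from row 3; 7 starts row 4. P = [[1, 4, 5, 6], [2], [3], [7]].
Insert 8: appended to row 1. P = [[1, 4, 5, 6, 8], [2], [3], [7]].

So P = [[1, 4, 5, 6, 8], [2], [3], [7]], Q = [[1, 2, 3, 5, 8], [4], [6], [7]].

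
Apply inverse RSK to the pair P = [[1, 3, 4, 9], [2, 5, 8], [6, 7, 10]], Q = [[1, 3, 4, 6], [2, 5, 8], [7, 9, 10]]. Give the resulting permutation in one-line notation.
6 2 7 8 5 10 1 9 3 4

Reverse the RSK construction: for i from n down to 1, find the cell of Q containing i, remove the entry at that cell from P, and reverse-bump it up through P; the value ejected from row 1 is w(i).

Step i=10: Q has 10 at row 3, column 3; remove 10 from row 3 of P and reverse-bump: 10 enters row 2 and ejects 8; 8 enters row 1 and ejects 4. So w(10) = 4. P is now [[1, 3, 8, 9], [2, 5, 10], [6, 7]].
Step i=9: Q has 9 at row 3, column 2; remove 7 from row 3 of P and reverse-bump: 7 enters row 2 and ejects 5; 5 enters row 1 and ejects 3. So w(9) = 3. P is now [[1, 5, 8, 9], [2, 7, 10], [6]].
Step i=8: Q has 8 at row 2, column 3; remove 10 from row 2 of P and reverse-bump: 10 enters row 1 and ejects 9. So w(8) = 9. P is now [[1, 5, 8, 10], [2, 7], [6]].
Step i=7: Q has 7 at row 3, column 1; remove 6 from row 3 of P and reverse-bump: 6 enters row 2 and ejects 2; 2 enters row 1 and ejects 1. So w(7) = 1. P is now [[2, 5, 8, 10], [6, 7]].
Step i=6: Q has 6 at row 1, column 4; remove that cell from P, ejecting 10. So w(6) = 10. P is now [[2, 5, 8], [6, 7]].
Step i=5: Q has 5 at row 2, column 2; remove 7 from row 2 of P and reverse-bump: 7 enters row 1 and ejects 5. So w(5) = 5. P is now [[2, 7, 8], [6]].
Step i=4: Q has 4 at row 1, column 3; remove that cell from P, ejecting 8. So w(4) = 8. P is now [[2, 7], [6]].
Step i=3: Q has 3 at row 1, column 2; remove that cell from P, ejecting 7. So w(3) = 7. P is now [[2], [6]].
Step i=2: Q has 2 at row 2, column 1; remove 6 from row 2 of P and reverse-bump: 6 enters row 1 and ejects 2. So w(2) = 2. P is now [[6]].
Step i=1: Q has 1 at row 1, column 1; remove that cell from P, ejecting 6. So w(1) = 6. P is now [].

So w = 6 2 7 8 5 10 1 9 3 4.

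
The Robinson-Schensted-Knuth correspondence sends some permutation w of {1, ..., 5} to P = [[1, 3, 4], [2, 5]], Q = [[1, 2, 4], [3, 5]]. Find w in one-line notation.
Reverse RSK: for i = n, n-1, ..., 1, locate i in Q, remove the corresponding corner cell from P, and reverse-bump its entry up through P; the value ejected from row 1 is w(i).

So w = 2 3 1 5 4.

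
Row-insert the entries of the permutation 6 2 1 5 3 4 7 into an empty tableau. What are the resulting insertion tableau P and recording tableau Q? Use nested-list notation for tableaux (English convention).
P = [[1, 3, 4, 7], [2, 5], [6]], Q = [[1, 4, 6, 7], [2, 5], [3]]

Insert each entry of the permutation into P by Schensted row insertion, recording in Q the position of each new cell.

Insert 6: appended to row 1. P = [[6]].
Insert 2: 2 bumps 6 from row 1; 6 starts row 2. P = [[2], [6]].
Insert 1: 1 bumps 2 from row 1; 2 bumps 6 from row 2; 6 starts row 3. P = [[1], [2], [6]].
Insert 5: appended to row 1. P = [[1, 5], [2], [6]].
Insert 3: 3 bumps 5 from row 1; 5 appends to row 2. P = [[1, 3], [2, 5], [6]].
Insert 4: appended to row 1. P = [[1, 3, 4], [2, 5], [6]].
Insert 7: appended to row 1. P = [[1, 3, 4, 7], [2, 5], [6]].

So P = [[1, 3, 4, 7], [2, 5], [6]], Q = [[1, 4, 6, 7], [2, 5], [3]].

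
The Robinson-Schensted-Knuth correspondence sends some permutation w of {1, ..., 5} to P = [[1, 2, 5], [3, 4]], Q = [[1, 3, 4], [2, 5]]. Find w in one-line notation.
3 1 4 5 2

Reverse the RSK construction: for i from n down to 1, find the cell of Q containing i, remove the entry at that cell from P, and reverse-bump it up through P; the value ejected from row 1 is w(i).

Step i=5: Q has 5 at row 2, column 2; remove 4 from row 2 of P and reverse-bump: 4 enters row 1 and ejects 2. So w(5) = 2. P is now [[1, 4, 5], [3]].
Step i=4: Q has 4 at row 1, column 3; remove that cell from P, ejecting 5. So w(4) = 5. P is now [[1, 4], [3]].
Step i=3: Q has 3 at row 1, column 2; remove that cell from P, ejecting 4. So w(3) = 4. P is now [[1], [3]].
Step i=2: Q has 2 at row 2, column 1; remove 3 from row 2 of P and reverse-bump: 3 enters row 1 and ejects 1. So w(2) = 1. P is now [[3]].
Step i=1: Q has 1 at row 1, column 1; remove that cell from P, ejecting 3. So w(1) = 3. P is now [].

So w = 3 1 4 5 2.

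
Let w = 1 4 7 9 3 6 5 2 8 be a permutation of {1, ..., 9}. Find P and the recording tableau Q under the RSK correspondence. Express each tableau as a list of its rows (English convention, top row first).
P = [[1, 2, 5, 8], [3, 6, 9], [4], [7]], Q = [[1, 2, 3, 4], [5, 6, 9], [7], [8]]

Insert each entry of the permutation into P by Schensted row insertion, recording in Q the position of each new cell.

Insert 1: appended to row 1. P = [[1]].
Insert 4: appended to row 1. P = [[1, 4]].
Insert 7: appended to row 1. P = [[1, 4, 7]].
Insert 9: appended to row 1. P = [[1, 4, 7, 9]].
Insert 3: 3 bumps 4 from row 1; 4 starts row 2. P = [[1, 3, 7, 9], [4]].
Insert 6: 6 bumps 7 from row 1; 7 appends to row 2. P = [[1, 3, 6, 9], [4, 7]].
Insert 5: 5 bumps 6 from row 1; 6 bumps 7 from row 2; 7 starts row 3. P = [[1, 3, 5, 9], [4, 6], [7]].
Insert 2: 2 bumps 3 from row 1; 3 bumps 4 from row 2; 4 bumps 7 from row 3; 7 starts row 4. P = [[1, 2, 5, 9], [3, 6], [4], [7]].
Insert 8: 8 bumps 9 from row 1; 9 appends to row 2. P = [[1, 2, 5, 8], [3, 6, 9], [4], [7]].

So P = [[1, 2, 5, 8], [3, 6, 9], [4], [7]], Q = [[1, 2, 3, 4], [5, 6, 9], [7], [8]].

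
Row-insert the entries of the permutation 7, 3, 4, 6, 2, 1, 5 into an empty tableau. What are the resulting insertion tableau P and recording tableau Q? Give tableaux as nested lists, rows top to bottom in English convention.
P = [[1, 4, 5], [2, 6], [3], [7]], Q = [[1, 3, 4], [2, 7], [5], [6]]

Insert each entry of the permutation into P by Schensted row insertion, recording in Q the position of each new cell.

Insert 7: appended to row 1. P = [[7]].
Insert 3: 3 bumps 7 from row 1; 7 starts row 2. P = [[3], [7]].
Insert 4: appended to row 1. P = [[3, 4], [7]].
Insert 6: appended to row 1. P = [[3, 4, 6], [7]].
Insert 2: 2 bumps 3 from row 1; 3 bumps 7 from row 2; 7 starts row 3. P = [[2, 4, 6], [3], [7]].
Insert 1: 1 bumps 2 from row 1; 2 bumps 3 from row 2; 3 bumps 7 from row 3; 7 starts row 4. P = [[1, 4, 6], [2], [3], [7]].
Insert 5: 5 bumps 6 from row 1; 6 appends to row 2. P = [[1, 4, 5], [2, 6], [3], [7]].

So P = [[1, 4, 5], [2, 6], [3], [7]], Q = [[1, 3, 4], [2, 7], [5], [6]].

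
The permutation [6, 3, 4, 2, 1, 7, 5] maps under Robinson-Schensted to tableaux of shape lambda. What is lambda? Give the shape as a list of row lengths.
Row-insert each entry into an empty tableau.

After inserting 6: P = [[6]].
After inserting 3: P = [[3], [6]].
After inserting 4: P = [[3, 4], [6]].
After inserting 2: P = [[2, 4], [3], [6]].
After inserting 1: P = [[1, 4], [2], [3], [6]].
After inserting 7: P = [[1, 4, 7], [2], [3], [6]].
After inserting 5: P = [[1, 4, 5], [2, 7], [3], [6]].

The final insertion tableau P = [[1, 4, 5], [2, 7], [3], [6]] has shape [3, 2, 1, 1].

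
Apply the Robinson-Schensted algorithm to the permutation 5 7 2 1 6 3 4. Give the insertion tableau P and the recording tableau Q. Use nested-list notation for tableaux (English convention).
Insert each entry of the permutation into P by Schensted row insertion, recording in Q the position of each new cell.

Insert 5: appended to row 1. P = [[5]].
Insert 7: appended to row 1. P = [[5, 7]].
Insert 2: 2 bumps 5 from row 1; 5 starts row 2. P = [[2, 7], [5]].
Insert 1: 1 bumps 2 from row 1; 2 bumps 5 from row 2; 5 starts row 3. P = [[1, 7], [2], [5]].
Insert 6: 6 bumps 7 from row 1; 7 appends to row 2. P = [[1, 6], [2, 7], [5]].
Insert 3: 3 bumps 6 from row 1; 6 bumps 7 from row 2; 7 appends to row 3. P = [[1, 3], [2, 6], [5, 7]].
Insert 4: appended to row 1. P = [[1, 3, 4], [2, 6], [5, 7]].

So P = [[1, 3, 4], [2, 6], [5, 7]], Q = [[1, 2, 7], [3, 5], [4, 6]].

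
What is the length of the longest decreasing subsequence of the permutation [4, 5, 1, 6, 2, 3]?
2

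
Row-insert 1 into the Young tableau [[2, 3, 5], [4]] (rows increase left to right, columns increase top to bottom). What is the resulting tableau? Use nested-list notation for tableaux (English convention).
In row 1, 1 replaces 2 (the leftmost entry greater than 1); 2 is bumped to row 2. In row 2, 2 replaces 4 (the leftmost entry greater than 2); 4 is bumped to row 3. 4 starts a new row 3. The new tableau is [[1, 3, 5], [2], [4]].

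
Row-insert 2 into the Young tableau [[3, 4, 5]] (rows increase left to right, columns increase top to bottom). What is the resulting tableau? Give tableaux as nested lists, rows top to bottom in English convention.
[[2, 4, 5], [3]]

In row 1, 2 replaces 3 (the leftmost entry greater than 2); 3 is bumped to row 2. 3 starts a new row 2. The new tableau is [[2, 4, 5], [3]].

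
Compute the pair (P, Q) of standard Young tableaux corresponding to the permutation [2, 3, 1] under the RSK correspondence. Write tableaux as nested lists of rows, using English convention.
P = [[1, 3], [2]], Q = [[1, 2], [3]]

Insert each entry of the permutation into P by Schensted row insertion, recording in Q the position of each new cell.

Insert 2: appended to row 1. P = [[2]].
Insert 3: appended to row 1. P = [[2, 3]].
Insert 1: 1 bumps 2 from row 1; 2 starts row 2. P = [[1, 3], [2]].

So P = [[1, 3], [2]], Q = [[1, 2], [3]].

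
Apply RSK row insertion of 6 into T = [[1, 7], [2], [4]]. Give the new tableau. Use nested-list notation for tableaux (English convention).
[[1, 6], [2, 7], [4]]

In row 1, 6 replaces 7 (the leftmost entry greater than 6); 7 is bumped to row 2. 7 is appended to row 2. The new tableau is [[1, 6], [2, 7], [4]].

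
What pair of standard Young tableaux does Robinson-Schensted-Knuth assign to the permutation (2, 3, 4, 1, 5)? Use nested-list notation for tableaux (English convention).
Insert each entry of the permutation into P by Schensted row insertion, recording in Q the position of each new cell.

Insert 2: appended to row 1. P = [[2]].
Insert 3: appended to row 1. P = [[2, 3]].
Insert 4: appended to row 1. P = [[2, 3, 4]].
Insert 1: 1 bumps 2 from row 1; 2 starts row 2. P = [[1, 3, 4], [2]].
Insert 5: appended to row 1. P = [[1, 3, 4, 5], [2]].

So P = [[1, 3, 4, 5], [2]], Q = [[1, 2, 3, 5], [4]].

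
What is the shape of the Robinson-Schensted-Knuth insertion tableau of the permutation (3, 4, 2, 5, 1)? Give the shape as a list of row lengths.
[3, 1, 1]

RSK row insertion gives P = [[1, 4, 5], [2], [3]], which has shape [3, 1, 1].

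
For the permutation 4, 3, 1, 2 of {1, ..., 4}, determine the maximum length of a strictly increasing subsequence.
2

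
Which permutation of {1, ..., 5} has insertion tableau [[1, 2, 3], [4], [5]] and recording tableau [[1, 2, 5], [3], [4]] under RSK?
1 5 4 2 3

Reverse the RSK construction: for i from n down to 1, find the cell of Q containing i, remove the entry at that cell from P, and reverse-bump it up through P; the value ejected from row 1 is w(i).

Step i=5: Q has 5 at row 1, column 3; remove that cell from P, ejecting 3. So w(5) = 3. P is now [[1, 2], [4], [5]].
Step i=4: Q has 4 at row 3, column 1; remove 5 from row 3 of P and reverse-bump: 5 enters row 2 and ejects 4; 4 enters row 1 and ejects 2. So w(4) = 2. P is now [[1, 4], [5]].
Step i=3: Q has 3 at row 2, column 1; remove 5 from row 2 of P and reverse-bump: 5 enters row 1 and ejects 4. So w(3) = 4. P is now [[1, 5]].
Step i=2: Q has 2 at row 1, column 2; remove that cell from P, ejecting 5. So w(2) = 5. P is now [[1]].
Step i=1: Q has 1 at row 1, column 1; remove that cell from P, ejecting 1. So w(1) = 1. P is now [].

So w = 1 5 4 2 3.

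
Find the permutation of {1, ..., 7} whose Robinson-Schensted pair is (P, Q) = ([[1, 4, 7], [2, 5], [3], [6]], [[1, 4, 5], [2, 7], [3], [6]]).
6 3 2 5 7 1 4

Reverse the RSK construction: for i from n down to 1, find the cell of Q containing i, remove the entry at that cell from P, and reverse-bump it up through P; the value ejected from row 1 is w(i).

Step i=7: Q has 7 at row 2, column 2; remove 5 from row 2 of P and reverse-bump: 5 enters row 1 and ejects 4. So w(7) = 4. P is now [[1, 5, 7], [2], [3], [6]].
Step i=6: Q has 6 at row 4, column 1; remove 6 from row 4 of P and reverse-bump: 6 enters row 3 and ejects 3; 3 enters row 2 and ejects 2; 2 enters row 1 and ejects 1. So w(6) = 1. P is now [[2, 5, 7], [3], [6]].
Step i=5: Q has 5 at row 1, column 3; remove that cell from P, ejecting 7. So w(5) = 7. P is now [[2, 5], [3], [6]].
Step i=4: Q has 4 at row 1, column 2; remove that cell from P, ejecting 5. So w(4) = 5. P is now [[2], [3], [6]].
Step i=3: Q has 3 at row 3, column 1; remove 6 from row 3 of P and reverse-bump: 6 enters row 2 and ejects 3; 3 enters row 1 and ejects 2. So w(3) = 2. P is now [[3], [6]].
Step i=2: Q has 2 at row 2, column 1; remove 6 from row 2 of P and reverse-bump: 6 enters row 1 and ejects 3. So w(2) = 3. P is now [[6]].
Step i=1: Q has 1 at row 1, column 1; remove that cell from P, ejecting 6. So w(1) = 6. P is now [].

So w = 6 3 2 5 7 1 4.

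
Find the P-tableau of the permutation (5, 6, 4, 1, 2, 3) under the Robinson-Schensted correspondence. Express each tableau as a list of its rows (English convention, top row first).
Insert 5: appended to row 1. P = [[5]].
Insert 6: appended to row 1. P = [[5, 6]].
Insert 4: 4 bumps 5 from row 1; 5 starts row 2. P = [[4, 6], [5]].
Insert 1: 1 bumps 4 from row 1; 4 bumps 5 from row 2; 5 starts row 3. P = [[1, 6], [4], [5]].
Insert 2: 2 bumps 6 from row 1; 6 appends to row 2. P = [[1, 2], [4, 6], [5]].
Insert 3: appended to row 1. P = [[1, 2, 3], [4, 6], [5]].

So P = [[1, 2, 3], [4, 6], [5]].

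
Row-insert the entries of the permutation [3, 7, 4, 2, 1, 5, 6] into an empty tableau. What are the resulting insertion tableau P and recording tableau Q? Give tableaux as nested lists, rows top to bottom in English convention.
P = [[1, 4, 5, 6], [2], [3], [7]], Q = [[1, 2, 6, 7], [3], [4], [5]]

Insert each entry of the permutation into P by Schensted row insertion, recording in Q the position of each new cell.

After inserting 3: P = [[3]].
After inserting 7: P = [[3, 7]].
After inserting 4: P = [[3, 4], [7]].
After inserting 2: P = [[2, 4], [3], [7]].
After inserting 1: P = [[1, 4], [2], [3], [7]].
After inserting 5: P = [[1, 4, 5], [2], [3], [7]].
After inserting 6: P = [[1, 4, 5, 6], [2], [3], [7]].

So P = [[1, 4, 5, 6], [2], [3], [7]], Q = [[1, 2, 6, 7], [3], [4], [5]].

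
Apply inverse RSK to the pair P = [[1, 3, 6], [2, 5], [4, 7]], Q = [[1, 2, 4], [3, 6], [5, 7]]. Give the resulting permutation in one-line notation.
Reverse the RSK construction: for i from n down to 1, find the cell of Q containing i, remove the entry at that cell from P, and reverse-bump it up through P; the value ejected from row 1 is w(i).

Step i=7: Q has 7 at row 3, column 2; remove 7 from row 3 of P and reverse-bump: 7 enters row 2 and ejects 5; 5 enters row 1 and ejects 3. So w(7) = 3. P is now [[1, 5, 6], [2, 7], [4]].
Step i=6: Q has 6 at row 2, column 2; remove 7 from row 2 of P and reverse-bump: 7 enters row 1 and ejects 6. So w(6) = 6. P is now [[1, 5, 7], [2], [4]].
Step i=5: Q has 5 at row 3, column 1; remove 4 from row 3 of P and reverse-bump: 4 enters row 2 and ejects 2; 2 enters row 1 and ejects 1. So w(5) = 1. P is now [[2, 5, 7], [4]].
Step i=4: Q has 4 at row 1, column 3; remove that cell from P, ejecting 7. So w(4) = 7. P is now [[2, 5], [4]].
Step i=3: Q has 3 at row 2, column 1; remove 4 from row 2 of P and reverse-bump: 4 enters row 1 and ejects 2. So w(3) = 2. P is now [[4, 5]].
Step i=2: Q has 2 at row 1, column 2; remove that cell from P, ejecting 5. So w(2) = 5. P is now [[4]].
Step i=1: Q has 1 at row 1, column 1; remove that cell from P, ejecting 4. So w(1) = 4. P is now [].

So w = 4 5 2 7 1 6 3.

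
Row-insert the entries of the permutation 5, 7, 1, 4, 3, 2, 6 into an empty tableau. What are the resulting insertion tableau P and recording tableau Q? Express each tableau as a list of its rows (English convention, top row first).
Insert each entry of the permutation into P by Schensted row insertion, recording in Q the position of each new cell.

Insert 5: appended to row 1. P = [[5]], Q = [[1]].
Insert 7: appended to row 1. P = [[5, 7]], Q = [[1, 2]].
Insert 1: 1 bumps 5 from row 1; 5 starts row 2. P = [[1, 7], [5]], Q = [[1, 2], [3]].
Insert 4: 4 bumps 7 from row 1; 7 appends to row 2. P = [[1, 4], [5, 7]], Q = [[1, 2], [3, 4]].
Insert 3: 3 bumps 4 from row 1; 4 bumps 5 from row 2; 5 starts row 3. P = [[1, 3], [4, 7], [5]], Q = [[1, 2], [3, 4], [5]].
Insert 2: 2 bumps 3 from row 1; 3 bumps 4 from row 2; 4 bumps 5 from row 3; 5 starts row 4. P = [[1, 2], [3, 7], [4], [5]], Q = [[1, 2], [3, 4], [5], [6]].
Insert 6: appended to row 1. P = [[1, 2, 6], [3, 7], [4], [5]], Q = [[1, 2, 7], [3, 4], [5], [6]].

So P = [[1, 2, 6], [3, 7], [4], [5]], Q = [[1, 2, 7], [3, 4], [5], [6]].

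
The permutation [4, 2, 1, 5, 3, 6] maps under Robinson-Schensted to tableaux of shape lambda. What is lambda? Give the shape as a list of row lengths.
[3, 2, 1]

Row-insert each entry into an empty tableau.

After inserting 4: P = [[4]].
After inserting 2: P = [[2], [4]].
After inserting 1: P = [[1], [2], [4]].
After inserting 5: P = [[1, 5], [2], [4]].
After inserting 3: P = [[1, 3], [2, 5], [4]].
After inserting 6: P = [[1, 3, 6], [2, 5], [4]].

The final insertion tableau P = [[1, 3, 6], [2, 5], [4]] has shape [3, 2, 1].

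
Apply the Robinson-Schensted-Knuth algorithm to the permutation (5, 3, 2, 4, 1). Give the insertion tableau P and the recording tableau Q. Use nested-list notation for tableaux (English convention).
P = [[1, 4], [2], [3], [5]], Q = [[1, 4], [2], [3], [5]]

Insert each entry of the permutation into P by Schensted row insertion, recording in Q the position of each new cell.

Insert 5: appended to row 1. P = [[5]].
Insert 3: 3 bumps 5 from row 1; 5 starts row 2. P = [[3], [5]].
Insert 2: 2 bumps 3 from row 1; 3 bumps 5 from row 2; 5 starts row 3. P = [[2], [3], [5]].
Insert 4: appended to row 1. P = [[2, 4], [3], [5]].
Insert 1: 1 bumps 2 from row 1; 2 bumps 3 from row 2; 3 bumps 5 from row 3; 5 starts row 4. P = [[1, 4], [2], [3], [5]].

So P = [[1, 4], [2], [3], [5]], Q = [[1, 4], [2], [3], [5]].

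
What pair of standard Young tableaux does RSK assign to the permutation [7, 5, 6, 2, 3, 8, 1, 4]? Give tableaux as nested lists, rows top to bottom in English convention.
P = [[1, 3, 4], [2, 6, 8], [5], [7]], Q = [[1, 3, 6], [2, 5, 8], [4], [7]]

Insert each entry of the permutation into P by Schensted row insertion, recording in Q the position of each new cell.

Insert 7: appended to row 1. P = [[7]].
Insert 5: 5 bumps 7 from row 1; 7 starts row 2. P = [[5], [7]].
Insert 6: appended to row 1. P = [[5, 6], [7]].
Insert 2: 2 bumps 5 from row 1; 5 bumps 7 from row 2; 7 starts row 3. P = [[2, 6], [5], [7]].
Insert 3: 3 bumps 6 from row 1; 6 appends to row 2. P = [[2, 3], [5, 6], [7]].
Insert 8: appended to row 1. P = [[2, 3, 8], [5, 6], [7]].
Insert 1: 1 bumps 2 from row 1; 2 bumps 5 from row 2; 5 bumps 7 from row 3; 7 starts row 4. P = [[1, 3, 8], [2, 6], [5], [7]].
Insert 4: 4 bumps 8 from row 1; 8 appends to row 2. P = [[1, 3, 4], [2, 6, 8], [5], [7]].

So P = [[1, 3, 4], [2, 6, 8], [5], [7]], Q = [[1, 3, 6], [2, 5, 8], [4], [7]].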